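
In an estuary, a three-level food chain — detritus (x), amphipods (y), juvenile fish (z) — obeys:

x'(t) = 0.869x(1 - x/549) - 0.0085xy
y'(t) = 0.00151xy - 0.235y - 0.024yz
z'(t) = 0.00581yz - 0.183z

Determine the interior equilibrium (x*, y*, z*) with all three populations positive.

x* ≈ 380, y* ≈ 31.5, z* ≈ 14.1

From dz/dt = 0: 0.00581y* = 0.183, so y* = 31.5.
From dx/dt = 0: 0.869(1 - x*/549) = 0.0085·31.5, giving x* = 549·(1 - 0.308) = 380.
From dy/dt = 0: 0.00151·380 - 0.235 = 0.024z*, so z* = 0.339/0.024 = 14.1.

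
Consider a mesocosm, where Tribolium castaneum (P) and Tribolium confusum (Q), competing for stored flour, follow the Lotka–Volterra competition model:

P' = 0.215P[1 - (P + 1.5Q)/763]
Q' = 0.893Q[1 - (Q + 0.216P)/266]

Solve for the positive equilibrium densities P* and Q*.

Setting both brackets to zero gives the nullclines P + 1.5Q = 763 and 0.216P + Q = 266.
Substituting Q = 266 - 0.216P into the first: P(1 - 1.5·0.216) = 763 - 1.5·266.
So P* = 364/0.676 = 538, and then Q* = 266 - 0.216·538 = 150.

P* ≈ 538, Q* ≈ 150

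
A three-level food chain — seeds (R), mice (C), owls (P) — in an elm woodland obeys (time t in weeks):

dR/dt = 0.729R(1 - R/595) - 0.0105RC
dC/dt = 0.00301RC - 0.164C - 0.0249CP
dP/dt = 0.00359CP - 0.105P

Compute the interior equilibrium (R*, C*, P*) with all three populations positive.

From dP/dt = 0: 0.00359C* = 0.105, so C* = 29.2.
From dR/dt = 0: 0.729(1 - R*/595) = 0.0105·29.2, giving R* = 595·(1 - 0.421) = 344.
From dC/dt = 0: 0.00301·344 - 0.164 = 0.0249P*, so P* = 0.872/0.0249 = 35.

R* ≈ 344, C* ≈ 29.2, P* ≈ 35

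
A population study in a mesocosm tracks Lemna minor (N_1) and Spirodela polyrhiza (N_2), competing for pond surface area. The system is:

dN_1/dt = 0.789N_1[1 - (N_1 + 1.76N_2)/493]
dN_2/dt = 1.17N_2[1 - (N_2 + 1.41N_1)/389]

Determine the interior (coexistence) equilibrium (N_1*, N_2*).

N_1* ≈ 129, N_2* ≈ 207

Setting both brackets to zero gives the nullclines N_1 + 1.76N_2 = 493 and 1.41N_1 + N_2 = 389.
Substituting N_2 = 389 - 1.41N_1 into the first: N_1(1 - 1.76·1.41) = 493 - 1.76·389.
So N_1* = -192/-1.48 = 129, and then N_2* = 389 - 1.41·129 = 207.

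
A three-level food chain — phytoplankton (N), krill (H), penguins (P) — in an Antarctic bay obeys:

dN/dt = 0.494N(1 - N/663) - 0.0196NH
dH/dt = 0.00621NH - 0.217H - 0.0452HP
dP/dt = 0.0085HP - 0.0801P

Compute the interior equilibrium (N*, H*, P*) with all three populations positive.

From dP/dt = 0: 0.0085H* = 0.0801, so H* = 9.42.
From dN/dt = 0: 0.494(1 - N*/663) = 0.0196·9.42, giving N* = 663·(1 - 0.374) = 415.
From dH/dt = 0: 0.00621·415 - 0.217 = 0.0452P*, so P* = 2.36/0.0452 = 52.2.

N* ≈ 415, H* ≈ 9.42, P* ≈ 52.2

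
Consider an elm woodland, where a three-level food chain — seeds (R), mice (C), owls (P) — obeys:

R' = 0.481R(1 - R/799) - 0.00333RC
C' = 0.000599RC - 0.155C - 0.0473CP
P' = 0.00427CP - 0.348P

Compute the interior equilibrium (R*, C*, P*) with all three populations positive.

From dP/dt = 0: 0.00427C* = 0.348, so C* = 81.5.
From dR/dt = 0: 0.481(1 - R*/799) = 0.00333·81.5, giving R* = 799·(1 - 0.564) = 348.
From dC/dt = 0: 0.000599·348 - 0.155 = 0.0473P*, so P* = 0.0536/0.0473 = 1.13.

R* ≈ 348, C* ≈ 81.5, P* ≈ 1.13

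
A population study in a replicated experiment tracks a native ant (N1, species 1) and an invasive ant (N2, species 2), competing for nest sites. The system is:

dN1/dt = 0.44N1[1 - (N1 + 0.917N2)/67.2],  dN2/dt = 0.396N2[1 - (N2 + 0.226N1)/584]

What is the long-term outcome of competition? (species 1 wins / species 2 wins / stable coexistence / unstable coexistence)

Compare the nullcline intercepts: K1/α12 = 67.2/0.917 = 73.3 < K2 = 584; K2/α21 = 584/0.226 = 2580 > K1 = 67.2.
Since the inequalities point opposite ways, species 2 can invade but species 1 cannot.

species 2 excludes species 1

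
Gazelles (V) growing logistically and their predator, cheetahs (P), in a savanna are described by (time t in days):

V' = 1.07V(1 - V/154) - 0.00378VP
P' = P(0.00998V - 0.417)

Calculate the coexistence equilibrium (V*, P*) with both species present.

V* ≈ 41.8, P* ≈ 206

From dP/dt = 0 with P > 0: 0.00998V* = 0.417, so V* = 41.8.
Substitute into dV/dt = 0: 1.07(1 - 41.8/154) = 0.00378P*.
The bracket is 0.729, giving P* = 0.78/0.00378 = 206.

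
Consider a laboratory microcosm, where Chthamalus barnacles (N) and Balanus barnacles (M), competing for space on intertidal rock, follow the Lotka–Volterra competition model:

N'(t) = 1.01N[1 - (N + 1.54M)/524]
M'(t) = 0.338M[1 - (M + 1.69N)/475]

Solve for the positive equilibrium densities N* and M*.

N* ≈ 129, M* ≈ 256

Setting both brackets to zero gives the nullclines N + 1.54M = 524 and 1.69N + M = 475.
Substituting M = 475 - 1.69N into the first: N(1 - 1.54·1.69) = 524 - 1.54·475.
So N* = -208/-1.6 = 129, and then M* = 475 - 1.69·129 = 256.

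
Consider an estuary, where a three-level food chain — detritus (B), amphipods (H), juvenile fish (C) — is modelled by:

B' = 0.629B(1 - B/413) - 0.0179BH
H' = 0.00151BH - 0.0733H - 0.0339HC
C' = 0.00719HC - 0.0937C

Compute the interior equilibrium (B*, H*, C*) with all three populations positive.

From dC/dt = 0: 0.00719H* = 0.0937, so H* = 13.
From dB/dt = 0: 0.629(1 - B*/413) = 0.0179·13, giving B* = 413·(1 - 0.371) = 260.
From dH/dt = 0: 0.00151·260 - 0.0733 = 0.0339C*, so C* = 0.319/0.0339 = 9.41.

B* ≈ 260, H* ≈ 13, C* ≈ 9.41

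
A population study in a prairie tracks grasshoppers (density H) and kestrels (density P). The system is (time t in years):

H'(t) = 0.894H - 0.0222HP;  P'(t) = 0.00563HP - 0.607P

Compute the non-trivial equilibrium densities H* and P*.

H* ≈ 108, P* ≈ 40.3

Set dP/dt = 0 with P > 0: 0.00563H - 0.607 = 0, so H* = 0.607/0.00563 = 108.
Set dH/dt = 0 with H > 0: 0.894 - 0.0222P = 0, so P* = 0.894/0.0222 = 40.3.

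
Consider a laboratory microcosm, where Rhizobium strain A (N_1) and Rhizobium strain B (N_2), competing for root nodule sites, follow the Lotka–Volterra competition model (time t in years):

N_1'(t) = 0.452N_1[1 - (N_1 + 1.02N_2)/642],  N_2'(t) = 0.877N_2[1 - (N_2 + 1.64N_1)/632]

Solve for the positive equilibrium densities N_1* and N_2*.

N_1* ≈ 3.92, N_2* ≈ 626

Setting both brackets to zero gives the nullclines N_1 + 1.02N_2 = 642 and 1.64N_1 + N_2 = 632.
Substituting N_2 = 632 - 1.64N_1 into the first: N_1(1 - 1.02·1.64) = 642 - 1.02·632.
So N_1* = -2.64/-0.673 = 3.92, and then N_2* = 632 - 1.64·3.92 = 626.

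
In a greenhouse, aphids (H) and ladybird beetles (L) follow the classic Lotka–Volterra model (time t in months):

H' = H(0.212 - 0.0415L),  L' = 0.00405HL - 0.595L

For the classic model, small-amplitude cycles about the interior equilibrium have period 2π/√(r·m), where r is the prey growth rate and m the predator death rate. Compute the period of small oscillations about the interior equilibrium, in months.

Here r = 0.212 and m = 0.595, so r·m = 0.126.
ω = √0.126 = 0.355 per month, hence T = 2π/ω ≈ 17.7 months.

T ≈ 17.7 months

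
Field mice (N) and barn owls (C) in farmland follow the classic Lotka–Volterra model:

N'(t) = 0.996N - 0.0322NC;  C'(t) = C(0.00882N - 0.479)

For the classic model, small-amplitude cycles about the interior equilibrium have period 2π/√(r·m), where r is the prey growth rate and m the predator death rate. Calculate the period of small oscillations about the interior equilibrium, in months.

Here r = 0.996 and m = 0.479, so r·m = 0.477.
ω = √0.477 = 0.691 per month, hence T = 2π/ω ≈ 9.1 months.

T ≈ 9.1 months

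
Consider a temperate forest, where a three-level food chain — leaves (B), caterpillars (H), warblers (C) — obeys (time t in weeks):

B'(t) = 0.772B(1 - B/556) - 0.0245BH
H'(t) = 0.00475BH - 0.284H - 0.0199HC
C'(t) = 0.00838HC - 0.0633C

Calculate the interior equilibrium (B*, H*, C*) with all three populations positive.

From dC/dt = 0: 0.00838H* = 0.0633, so H* = 7.55.
From dB/dt = 0: 0.772(1 - B*/556) = 0.0245·7.55, giving B* = 556·(1 - 0.24) = 423.
From dH/dt = 0: 0.00475·423 - 0.284 = 0.0199C*, so C* = 1.72/0.0199 = 86.6.

B* ≈ 423, H* ≈ 7.55, C* ≈ 86.6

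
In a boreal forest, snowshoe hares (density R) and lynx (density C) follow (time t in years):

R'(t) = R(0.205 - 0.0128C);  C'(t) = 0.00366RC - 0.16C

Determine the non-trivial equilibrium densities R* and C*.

R* ≈ 43.7, C* ≈ 16

Set dC/dt = 0 with C > 0: 0.00366R - 0.16 = 0, so R* = 0.16/0.00366 = 43.7.
Set dR/dt = 0 with R > 0: 0.205 - 0.0128C = 0, so C* = 0.205/0.0128 = 16.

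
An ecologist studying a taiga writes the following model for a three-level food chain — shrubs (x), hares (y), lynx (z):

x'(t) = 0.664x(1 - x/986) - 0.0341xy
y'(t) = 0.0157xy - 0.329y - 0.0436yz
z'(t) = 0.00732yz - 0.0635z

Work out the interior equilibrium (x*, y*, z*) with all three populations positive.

x* ≈ 547, y* ≈ 8.67, z* ≈ 189

From dz/dt = 0: 0.00732y* = 0.0635, so y* = 8.67.
From dx/dt = 0: 0.664(1 - x*/986) = 0.0341·8.67, giving x* = 986·(1 - 0.446) = 547.
From dy/dt = 0: 0.0157·547 - 0.329 = 0.0436z*, so z* = 8.25/0.0436 = 189.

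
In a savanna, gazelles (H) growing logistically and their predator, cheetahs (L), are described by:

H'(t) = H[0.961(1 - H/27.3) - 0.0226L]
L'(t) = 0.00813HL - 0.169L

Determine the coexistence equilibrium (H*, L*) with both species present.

From dL/dt = 0 with L > 0: 0.00813H* = 0.169, so H* = 20.8.
Substitute into dH/dt = 0: 0.961(1 - 20.8/27.3) = 0.0226L*.
The bracket is 0.239, giving L* = 0.229/0.0226 = 10.1.

H* ≈ 20.8, L* ≈ 10.1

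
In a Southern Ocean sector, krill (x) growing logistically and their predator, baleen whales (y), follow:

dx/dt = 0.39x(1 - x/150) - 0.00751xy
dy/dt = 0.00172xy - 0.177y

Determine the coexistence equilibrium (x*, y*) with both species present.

x* ≈ 103, y* ≈ 16.3

From dy/dt = 0 with y > 0: 0.00172x* = 0.177, so x* = 103.
Substitute into dx/dt = 0: 0.39(1 - 103/150) = 0.00751y*.
The bracket is 0.314, giving y* = 0.122/0.00751 = 16.3.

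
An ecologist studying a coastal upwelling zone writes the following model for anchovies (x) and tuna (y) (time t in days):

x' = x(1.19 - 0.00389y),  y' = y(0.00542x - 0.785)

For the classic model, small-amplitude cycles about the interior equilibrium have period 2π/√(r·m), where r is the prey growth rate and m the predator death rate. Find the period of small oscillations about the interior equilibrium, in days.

T ≈ 6.5 days

Here r = 1.19 and m = 0.785, so r·m = 0.934.
ω = √0.934 = 0.967 per day, hence T = 2π/ω ≈ 6.5 days.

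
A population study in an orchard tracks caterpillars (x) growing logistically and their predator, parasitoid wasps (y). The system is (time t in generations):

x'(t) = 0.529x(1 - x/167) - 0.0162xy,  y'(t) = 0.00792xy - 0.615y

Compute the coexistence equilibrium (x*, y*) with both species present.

x* ≈ 77.7, y* ≈ 17.5

From dy/dt = 0 with y > 0: 0.00792x* = 0.615, so x* = 77.7.
Substitute into dx/dt = 0: 0.529(1 - 77.7/167) = 0.0162y*.
The bracket is 0.535, giving y* = 0.283/0.0162 = 17.5.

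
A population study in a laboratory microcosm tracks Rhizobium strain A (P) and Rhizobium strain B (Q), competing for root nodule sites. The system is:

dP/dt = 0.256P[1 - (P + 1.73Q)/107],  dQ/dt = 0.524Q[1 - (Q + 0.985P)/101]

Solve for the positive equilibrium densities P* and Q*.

P* ≈ 96.2, Q* ≈ 6.24

Setting both brackets to zero gives the nullclines P + 1.73Q = 107 and 0.985P + Q = 101.
Substituting Q = 101 - 0.985P into the first: P(1 - 1.73·0.985) = 107 - 1.73·101.
So P* = -67.7/-0.704 = 96.2, and then Q* = 101 - 0.985·96.2 = 6.24.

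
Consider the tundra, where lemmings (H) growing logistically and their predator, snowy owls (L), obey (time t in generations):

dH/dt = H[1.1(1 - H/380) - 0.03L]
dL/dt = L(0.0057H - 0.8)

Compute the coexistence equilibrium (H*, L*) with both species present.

From dL/dt = 0 with L > 0: 0.0057H* = 0.8, so H* = 140.
Substitute into dH/dt = 0: 1.1(1 - 140/380) = 0.03L*.
The bracket is 0.631, giving L* = 0.694/0.03 = 23.1.

H* ≈ 140, L* ≈ 23.1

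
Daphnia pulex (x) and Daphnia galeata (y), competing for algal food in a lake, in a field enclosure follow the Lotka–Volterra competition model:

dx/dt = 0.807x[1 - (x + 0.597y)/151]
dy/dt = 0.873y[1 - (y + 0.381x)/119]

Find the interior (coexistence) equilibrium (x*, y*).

x* ≈ 103, y* ≈ 79.6

Setting both brackets to zero gives the nullclines x + 0.597y = 151 and 0.381x + y = 119.
Substituting y = 119 - 0.381x into the first: x(1 - 0.597·0.381) = 151 - 0.597·119.
So x* = 80/0.773 = 103, and then y* = 119 - 0.381·103 = 79.6.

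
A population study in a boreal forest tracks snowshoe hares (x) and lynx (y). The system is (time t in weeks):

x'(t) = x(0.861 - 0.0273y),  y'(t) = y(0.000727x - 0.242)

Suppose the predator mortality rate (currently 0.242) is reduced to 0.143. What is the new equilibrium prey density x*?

x* ≈ 197

At the interior fixed point, setting dy/dt = 0 with y > 0 fixes x* = (predator death rate)/(xy coefficient) — independent of the other coefficients.
With the change, x* = 0.143/0.000727 = 197; it falls from 333.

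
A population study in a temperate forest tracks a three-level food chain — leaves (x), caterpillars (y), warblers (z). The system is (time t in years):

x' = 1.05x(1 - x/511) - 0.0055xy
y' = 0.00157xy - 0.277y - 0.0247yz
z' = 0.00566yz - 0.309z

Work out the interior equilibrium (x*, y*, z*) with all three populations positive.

x* ≈ 365, y* ≈ 54.6, z* ≈ 12

From dz/dt = 0: 0.00566y* = 0.309, so y* = 54.6.
From dx/dt = 0: 1.05(1 - x*/511) = 0.0055·54.6, giving x* = 511·(1 - 0.286) = 365.
From dy/dt = 0: 0.00157·365 - 0.277 = 0.0247z*, so z* = 0.296/0.0247 = 12.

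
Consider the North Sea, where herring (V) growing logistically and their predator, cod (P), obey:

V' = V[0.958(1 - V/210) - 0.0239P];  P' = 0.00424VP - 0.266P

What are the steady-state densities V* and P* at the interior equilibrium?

From dP/dt = 0 with P > 0: 0.00424V* = 0.266, so V* = 62.7.
Substitute into dV/dt = 0: 0.958(1 - 62.7/210) = 0.0239P*.
The bracket is 0.701, giving P* = 0.672/0.0239 = 28.1.

V* ≈ 62.7, P* ≈ 28.1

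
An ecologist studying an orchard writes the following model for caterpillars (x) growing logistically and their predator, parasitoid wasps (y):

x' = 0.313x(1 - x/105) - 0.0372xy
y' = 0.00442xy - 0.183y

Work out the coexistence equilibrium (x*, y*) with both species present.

x* ≈ 41.4, y* ≈ 5.1

From dy/dt = 0 with y > 0: 0.00442x* = 0.183, so x* = 41.4.
Substitute into dx/dt = 0: 0.313(1 - 41.4/105) = 0.0372y*.
The bracket is 0.606, giving y* = 0.19/0.0372 = 5.1.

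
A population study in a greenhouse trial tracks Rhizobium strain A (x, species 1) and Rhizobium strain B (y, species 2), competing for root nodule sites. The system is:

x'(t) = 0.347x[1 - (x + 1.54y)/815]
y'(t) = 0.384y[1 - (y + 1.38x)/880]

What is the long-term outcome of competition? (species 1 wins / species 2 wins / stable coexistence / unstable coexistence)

unstable coexistence (outcome depends on initial conditions)

Compare the nullcline intercepts: K1/α12 = 815/1.54 = 529 < K2 = 880; K2/α21 = 880/1.38 = 638 < K1 = 815.
Since both are reversed, neither can invade when rare; the interior point is a saddle.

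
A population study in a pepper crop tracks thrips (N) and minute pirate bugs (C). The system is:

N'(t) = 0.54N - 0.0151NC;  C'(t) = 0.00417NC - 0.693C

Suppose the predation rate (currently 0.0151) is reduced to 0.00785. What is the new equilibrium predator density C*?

C* ≈ 68.8

At the interior fixed point, setting dN/dt = 0 with N > 0 fixes C* = (prey growth rate)/(NC coefficient) — independent of the other coefficients.
With the change, C* = 0.54/0.00785 = 68.8; it rises from 35.8.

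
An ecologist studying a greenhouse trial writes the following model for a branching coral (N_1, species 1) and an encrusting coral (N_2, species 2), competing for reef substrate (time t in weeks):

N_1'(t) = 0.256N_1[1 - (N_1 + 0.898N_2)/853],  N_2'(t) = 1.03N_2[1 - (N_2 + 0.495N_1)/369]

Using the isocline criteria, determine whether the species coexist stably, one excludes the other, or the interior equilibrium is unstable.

Compare the nullcline intercepts: K1/α12 = 853/0.898 = 950 > K2 = 369; K2/α21 = 369/0.495 = 745 < K1 = 853.
Since the inequalities point opposite ways, species 1 can invade but species 2 cannot.

species 1 excludes species 2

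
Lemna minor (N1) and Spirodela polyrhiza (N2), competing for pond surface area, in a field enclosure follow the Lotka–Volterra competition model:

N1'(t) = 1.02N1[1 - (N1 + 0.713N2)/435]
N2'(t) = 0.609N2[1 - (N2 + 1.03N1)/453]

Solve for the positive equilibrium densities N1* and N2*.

N1* ≈ 422, N2* ≈ 18.6

Setting both brackets to zero gives the nullclines N1 + 0.713N2 = 435 and 1.03N1 + N2 = 453.
Substituting N2 = 453 - 1.03N1 into the first: N1(1 - 0.713·1.03) = 435 - 0.713·453.
So N1* = 112/0.266 = 422, and then N2* = 453 - 1.03·422 = 18.6.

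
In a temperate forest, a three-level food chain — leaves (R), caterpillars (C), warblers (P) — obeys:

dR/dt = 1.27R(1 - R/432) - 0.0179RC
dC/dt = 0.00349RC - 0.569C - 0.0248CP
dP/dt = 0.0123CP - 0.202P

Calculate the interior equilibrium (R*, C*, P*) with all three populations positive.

From dP/dt = 0: 0.0123C* = 0.202, so C* = 16.4.
From dR/dt = 0: 1.27(1 - R*/432) = 0.0179·16.4, giving R* = 432·(1 - 0.231) = 332.
From dC/dt = 0: 0.00349·332 - 0.569 = 0.0248P*, so P* = 0.59/0.0248 = 23.8.

R* ≈ 332, C* ≈ 16.4, P* ≈ 23.8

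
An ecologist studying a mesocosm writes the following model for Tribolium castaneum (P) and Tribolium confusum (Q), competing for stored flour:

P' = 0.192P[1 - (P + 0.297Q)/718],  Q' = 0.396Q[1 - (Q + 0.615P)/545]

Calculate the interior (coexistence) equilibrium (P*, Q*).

Setting both brackets to zero gives the nullclines P + 0.297Q = 718 and 0.615P + Q = 545.
Substituting Q = 545 - 0.615P into the first: P(1 - 0.297·0.615) = 718 - 0.297·545.
So P* = 556/0.817 = 680, and then Q* = 545 - 0.615·680 = 127.

P* ≈ 680, Q* ≈ 127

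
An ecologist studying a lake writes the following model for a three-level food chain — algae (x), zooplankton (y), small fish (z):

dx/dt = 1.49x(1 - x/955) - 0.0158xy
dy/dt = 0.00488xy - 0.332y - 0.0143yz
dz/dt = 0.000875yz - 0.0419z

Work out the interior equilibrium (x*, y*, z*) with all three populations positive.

x* ≈ 470, y* ≈ 47.9, z* ≈ 137

From dz/dt = 0: 0.000875y* = 0.0419, so y* = 47.9.
From dx/dt = 0: 1.49(1 - x*/955) = 0.0158·47.9, giving x* = 955·(1 - 0.508) = 470.
From dy/dt = 0: 0.00488·470 - 0.332 = 0.0143z*, so z* = 1.96/0.0143 = 137.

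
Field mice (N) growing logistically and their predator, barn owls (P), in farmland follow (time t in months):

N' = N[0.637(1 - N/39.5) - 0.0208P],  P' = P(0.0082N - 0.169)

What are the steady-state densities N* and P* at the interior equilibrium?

From dP/dt = 0 with P > 0: 0.0082N* = 0.169, so N* = 20.6.
Substitute into dN/dt = 0: 0.637(1 - 20.6/39.5) = 0.0208P*.
The bracket is 0.478, giving P* = 0.305/0.0208 = 14.6.

N* ≈ 20.6, P* ≈ 14.6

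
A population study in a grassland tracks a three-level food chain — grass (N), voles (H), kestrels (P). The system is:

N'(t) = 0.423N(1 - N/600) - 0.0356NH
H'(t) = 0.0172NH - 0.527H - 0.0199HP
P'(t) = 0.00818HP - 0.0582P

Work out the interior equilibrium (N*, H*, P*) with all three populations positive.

From dP/dt = 0: 0.00818H* = 0.0582, so H* = 7.11.
From dN/dt = 0: 0.423(1 - N*/600) = 0.0356·7.11, giving N* = 600·(1 - 0.599) = 241.
From dH/dt = 0: 0.0172·241 - 0.527 = 0.0199P*, so P* = 3.61/0.0199 = 182.

N* ≈ 241, H* ≈ 7.11, P* ≈ 182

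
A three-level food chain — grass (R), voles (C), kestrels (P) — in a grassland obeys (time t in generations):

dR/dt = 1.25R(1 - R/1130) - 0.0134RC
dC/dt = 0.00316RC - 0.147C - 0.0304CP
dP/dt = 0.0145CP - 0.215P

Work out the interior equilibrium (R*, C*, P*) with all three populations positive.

From dP/dt = 0: 0.0145C* = 0.215, so C* = 14.8.
From dR/dt = 0: 1.25(1 - R*/1130) = 0.0134·14.8, giving R* = 1130·(1 - 0.159) = 950.
From dC/dt = 0: 0.00316·950 - 0.147 = 0.0304P*, so P* = 2.86/0.0304 = 94.

R* ≈ 950, C* ≈ 14.8, P* ≈ 94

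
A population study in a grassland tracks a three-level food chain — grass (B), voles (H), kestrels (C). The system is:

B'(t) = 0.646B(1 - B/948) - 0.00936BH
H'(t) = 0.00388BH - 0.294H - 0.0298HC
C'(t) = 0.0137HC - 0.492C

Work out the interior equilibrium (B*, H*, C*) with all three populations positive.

B* ≈ 455, H* ≈ 35.9, C* ≈ 49.3

From dC/dt = 0: 0.0137H* = 0.492, so H* = 35.9.
From dB/dt = 0: 0.646(1 - B*/948) = 0.00936·35.9, giving B* = 948·(1 - 0.52) = 455.
From dH/dt = 0: 0.00388·455 - 0.294 = 0.0298C*, so C* = 1.47/0.0298 = 49.3.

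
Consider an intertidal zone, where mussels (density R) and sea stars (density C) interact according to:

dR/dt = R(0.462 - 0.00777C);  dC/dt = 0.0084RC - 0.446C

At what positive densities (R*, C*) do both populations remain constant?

R* ≈ 53.1, C* ≈ 59.5

Set dC/dt = 0 with C > 0: 0.0084R - 0.446 = 0, so R* = 0.446/0.0084 = 53.1.
Set dR/dt = 0 with R > 0: 0.462 - 0.00777C = 0, so C* = 0.462/0.00777 = 59.5.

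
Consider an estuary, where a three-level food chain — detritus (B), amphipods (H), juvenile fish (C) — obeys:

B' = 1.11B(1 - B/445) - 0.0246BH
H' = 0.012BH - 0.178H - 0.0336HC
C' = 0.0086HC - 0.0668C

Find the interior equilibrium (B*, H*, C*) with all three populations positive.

From dC/dt = 0: 0.0086H* = 0.0668, so H* = 7.77.
From dB/dt = 0: 1.11(1 - B*/445) = 0.0246·7.77, giving B* = 445·(1 - 0.172) = 368.
From dH/dt = 0: 0.012·368 - 0.178 = 0.0336C*, so C* = 4.24/0.0336 = 126.

B* ≈ 368, H* ≈ 7.77, C* ≈ 126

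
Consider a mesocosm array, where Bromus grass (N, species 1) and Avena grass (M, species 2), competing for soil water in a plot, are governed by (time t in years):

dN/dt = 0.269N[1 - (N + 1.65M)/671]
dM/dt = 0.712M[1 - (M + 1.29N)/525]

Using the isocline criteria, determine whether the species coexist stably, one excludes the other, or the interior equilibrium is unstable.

unstable coexistence (outcome depends on initial conditions)

Compare the nullcline intercepts: K1/α12 = 671/1.65 = 407 < K2 = 525; K2/α21 = 525/1.29 = 407 < K1 = 671.
Since both are reversed, neither can invade when rare; the interior point is a saddle.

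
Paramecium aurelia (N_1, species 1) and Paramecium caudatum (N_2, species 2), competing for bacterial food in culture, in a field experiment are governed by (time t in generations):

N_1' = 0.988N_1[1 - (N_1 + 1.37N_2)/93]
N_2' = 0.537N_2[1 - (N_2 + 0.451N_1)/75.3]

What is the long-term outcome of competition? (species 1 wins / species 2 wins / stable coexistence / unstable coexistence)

Compare the nullcline intercepts: K1/α12 = 93/1.37 = 67.9 < K2 = 75.3; K2/α21 = 75.3/0.451 = 167 > K1 = 93.
Since the inequalities point opposite ways, species 2 can invade but species 1 cannot.

species 2 excludes species 1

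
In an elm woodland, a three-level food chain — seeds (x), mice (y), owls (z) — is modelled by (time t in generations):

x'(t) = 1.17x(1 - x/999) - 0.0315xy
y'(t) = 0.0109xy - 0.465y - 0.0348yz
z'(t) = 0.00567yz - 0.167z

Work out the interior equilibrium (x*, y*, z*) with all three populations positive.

x* ≈ 207, y* ≈ 29.5, z* ≈ 51.4

From dz/dt = 0: 0.00567y* = 0.167, so y* = 29.5.
From dx/dt = 0: 1.17(1 - x*/999) = 0.0315·29.5, giving x* = 999·(1 - 0.793) = 207.
From dy/dt = 0: 0.0109·207 - 0.465 = 0.0348z*, so z* = 1.79/0.0348 = 51.4.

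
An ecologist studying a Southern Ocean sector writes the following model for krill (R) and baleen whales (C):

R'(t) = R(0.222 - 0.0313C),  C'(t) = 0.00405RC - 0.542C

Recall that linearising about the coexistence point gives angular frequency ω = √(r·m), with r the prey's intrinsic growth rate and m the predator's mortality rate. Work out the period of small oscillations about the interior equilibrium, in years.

T ≈ 18.1 years

Here r = 0.222 and m = 0.542, so r·m = 0.12.
ω = √0.12 = 0.347 per year, hence T = 2π/ω ≈ 18.1 years.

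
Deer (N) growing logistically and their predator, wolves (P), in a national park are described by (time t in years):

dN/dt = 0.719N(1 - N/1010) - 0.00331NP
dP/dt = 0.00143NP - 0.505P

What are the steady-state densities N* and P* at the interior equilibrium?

From dP/dt = 0 with P > 0: 0.00143N* = 0.505, so N* = 353.
Substitute into dN/dt = 0: 0.719(1 - 353/1010) = 0.00331P*.
The bracket is 0.65, giving P* = 0.468/0.00331 = 141.

N* ≈ 353, P* ≈ 141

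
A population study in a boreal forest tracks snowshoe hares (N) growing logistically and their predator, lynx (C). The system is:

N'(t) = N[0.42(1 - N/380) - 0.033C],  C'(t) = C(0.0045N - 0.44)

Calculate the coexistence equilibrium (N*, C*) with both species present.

From dC/dt = 0 with C > 0: 0.0045N* = 0.44, so N* = 97.8.
Substitute into dN/dt = 0: 0.42(1 - 97.8/380) = 0.033C*.
The bracket is 0.743, giving C* = 0.312/0.033 = 9.45.

N* ≈ 97.8, C* ≈ 9.45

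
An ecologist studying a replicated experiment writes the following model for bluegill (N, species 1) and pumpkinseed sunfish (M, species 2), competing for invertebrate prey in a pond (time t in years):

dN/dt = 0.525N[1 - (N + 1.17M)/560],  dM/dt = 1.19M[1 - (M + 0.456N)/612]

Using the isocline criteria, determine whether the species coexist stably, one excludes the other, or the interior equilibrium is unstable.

Compare the nullcline intercepts: K1/α12 = 560/1.17 = 479 < K2 = 612; K2/α21 = 612/0.456 = 1340 > K1 = 560.
Since the inequalities point opposite ways, species 2 can invade but species 1 cannot.

species 2 excludes species 1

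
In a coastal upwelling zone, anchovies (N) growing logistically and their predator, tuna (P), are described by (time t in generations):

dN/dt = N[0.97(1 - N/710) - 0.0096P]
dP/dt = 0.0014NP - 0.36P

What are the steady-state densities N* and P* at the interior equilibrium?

N* ≈ 257, P* ≈ 64.4

From dP/dt = 0 with P > 0: 0.0014N* = 0.36, so N* = 257.
Substitute into dN/dt = 0: 0.97(1 - 257/710) = 0.0096P*.
The bracket is 0.638, giving P* = 0.619/0.0096 = 64.4.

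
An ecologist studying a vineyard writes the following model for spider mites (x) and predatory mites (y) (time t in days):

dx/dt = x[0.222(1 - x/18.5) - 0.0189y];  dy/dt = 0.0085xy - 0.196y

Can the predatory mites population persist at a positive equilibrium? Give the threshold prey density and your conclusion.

Threshold x = 23.1; K < 23.1, so no, the predator goes extinct.

The predator equation gives dy/dt > 0 only when x > 0.196/0.0085 = 23.1.
Without the predator, x → K = 18.5. Since 18.5 < 23.1, the predator cannot invade.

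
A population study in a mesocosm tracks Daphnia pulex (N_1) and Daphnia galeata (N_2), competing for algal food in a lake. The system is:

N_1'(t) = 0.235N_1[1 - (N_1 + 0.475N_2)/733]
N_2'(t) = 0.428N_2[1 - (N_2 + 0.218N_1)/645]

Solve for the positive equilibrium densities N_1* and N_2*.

Setting both brackets to zero gives the nullclines N_1 + 0.475N_2 = 733 and 0.218N_1 + N_2 = 645.
Substituting N_2 = 645 - 0.218N_1 into the first: N_1(1 - 0.475·0.218) = 733 - 0.475·645.
So N_1* = 427/0.896 = 476, and then N_2* = 645 - 0.218·476 = 541.

N_1* ≈ 476, N_2* ≈ 541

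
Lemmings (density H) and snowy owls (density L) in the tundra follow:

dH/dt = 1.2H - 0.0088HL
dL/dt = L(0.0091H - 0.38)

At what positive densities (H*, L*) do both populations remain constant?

H* ≈ 41.8, L* ≈ 136

Set dL/dt = 0 with L > 0: 0.0091H - 0.38 = 0, so H* = 0.38/0.0091 = 41.8.
Set dH/dt = 0 with H > 0: 1.2 - 0.0088L = 0, so L* = 1.2/0.0088 = 136.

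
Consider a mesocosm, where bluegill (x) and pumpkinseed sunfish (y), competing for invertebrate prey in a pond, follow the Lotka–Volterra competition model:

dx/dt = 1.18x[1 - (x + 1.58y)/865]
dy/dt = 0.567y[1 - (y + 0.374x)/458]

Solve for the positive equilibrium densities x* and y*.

Setting both brackets to zero gives the nullclines x + 1.58y = 865 and 0.374x + y = 458.
Substituting y = 458 - 0.374x into the first: x(1 - 1.58·0.374) = 865 - 1.58·458.
So x* = 141/0.409 = 346, and then y* = 458 - 0.374·346 = 329.

x* ≈ 346, y* ≈ 329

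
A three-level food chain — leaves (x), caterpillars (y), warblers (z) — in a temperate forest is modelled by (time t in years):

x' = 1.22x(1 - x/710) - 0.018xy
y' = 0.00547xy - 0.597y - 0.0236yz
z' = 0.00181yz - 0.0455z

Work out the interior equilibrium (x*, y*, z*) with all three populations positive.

x* ≈ 447, y* ≈ 25.1, z* ≈ 78.2

From dz/dt = 0: 0.00181y* = 0.0455, so y* = 25.1.
From dx/dt = 0: 1.22(1 - x*/710) = 0.018·25.1, giving x* = 710·(1 - 0.371) = 447.
From dy/dt = 0: 0.00547·447 - 0.597 = 0.0236z*, so z* = 1.85/0.0236 = 78.2.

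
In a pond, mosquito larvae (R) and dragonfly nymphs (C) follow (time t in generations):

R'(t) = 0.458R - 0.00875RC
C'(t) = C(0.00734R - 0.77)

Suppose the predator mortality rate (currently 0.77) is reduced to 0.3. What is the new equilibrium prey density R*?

At the interior fixed point, setting dC/dt = 0 with C > 0 fixes R* = (predator death rate)/(RC coefficient) — independent of the other coefficients.
With the change, R* = 0.3/0.00734 = 40.9; it falls from 105.

R* ≈ 40.9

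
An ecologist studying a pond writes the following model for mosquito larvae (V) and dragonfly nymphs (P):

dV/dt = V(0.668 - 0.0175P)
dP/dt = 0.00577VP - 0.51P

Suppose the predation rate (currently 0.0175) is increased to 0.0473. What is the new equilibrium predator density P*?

P* ≈ 14.1

At the interior fixed point, setting dV/dt = 0 with V > 0 fixes P* = (prey growth rate)/(VP coefficient) — independent of the other coefficients.
With the change, P* = 0.668/0.0473 = 14.1; it falls from 38.2.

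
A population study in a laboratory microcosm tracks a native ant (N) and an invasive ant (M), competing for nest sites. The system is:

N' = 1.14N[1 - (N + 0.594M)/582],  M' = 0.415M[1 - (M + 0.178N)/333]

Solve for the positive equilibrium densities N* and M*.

Setting both brackets to zero gives the nullclines N + 0.594M = 582 and 0.178N + M = 333.
Substituting M = 333 - 0.178N into the first: N(1 - 0.594·0.178) = 582 - 0.594·333.
So N* = 384/0.894 = 430, and then M* = 333 - 0.178·430 = 257.

N* ≈ 430, M* ≈ 257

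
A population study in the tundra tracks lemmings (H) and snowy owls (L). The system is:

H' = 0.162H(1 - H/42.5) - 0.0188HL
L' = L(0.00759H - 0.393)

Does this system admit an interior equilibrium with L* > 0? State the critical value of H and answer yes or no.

Threshold H = 51.8; K < 51.8, so no, the predator goes extinct.

The predator equation gives dL/dt > 0 only when H > 0.393/0.00759 = 51.8.
Without the predator, H → K = 42.5. Since 42.5 < 51.8, the predator cannot invade.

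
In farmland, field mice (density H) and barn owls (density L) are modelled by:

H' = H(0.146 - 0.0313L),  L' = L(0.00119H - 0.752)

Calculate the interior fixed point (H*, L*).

H* ≈ 632, L* ≈ 4.66

Set dL/dt = 0 with L > 0: 0.00119H - 0.752 = 0, so H* = 0.752/0.00119 = 632.
Set dH/dt = 0 with H > 0: 0.146 - 0.0313L = 0, so L* = 0.146/0.0313 = 4.66.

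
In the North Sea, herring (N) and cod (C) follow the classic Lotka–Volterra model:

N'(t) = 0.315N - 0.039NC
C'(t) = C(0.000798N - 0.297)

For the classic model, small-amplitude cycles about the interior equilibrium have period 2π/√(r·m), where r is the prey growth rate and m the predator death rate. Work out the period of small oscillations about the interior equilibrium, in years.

Here r = 0.315 and m = 0.297, so r·m = 0.0936.
ω = √0.0936 = 0.306 per year, hence T = 2π/ω ≈ 20.5 years.

T ≈ 20.5 years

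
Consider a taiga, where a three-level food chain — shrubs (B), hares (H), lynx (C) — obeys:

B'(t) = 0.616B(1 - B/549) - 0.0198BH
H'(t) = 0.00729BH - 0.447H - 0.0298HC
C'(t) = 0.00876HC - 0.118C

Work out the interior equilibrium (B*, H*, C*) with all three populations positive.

From dC/dt = 0: 0.00876H* = 0.118, so H* = 13.5.
From dB/dt = 0: 0.616(1 - B*/549) = 0.0198·13.5, giving B* = 549·(1 - 0.433) = 311.
From dH/dt = 0: 0.00729·311 - 0.447 = 0.0298C*, so C* = 1.82/0.0298 = 61.2.

B* ≈ 311, H* ≈ 13.5, C* ≈ 61.2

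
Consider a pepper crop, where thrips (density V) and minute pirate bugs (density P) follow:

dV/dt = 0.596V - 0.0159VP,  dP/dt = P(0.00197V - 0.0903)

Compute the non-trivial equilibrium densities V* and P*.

V* ≈ 45.8, P* ≈ 37.5

Set dP/dt = 0 with P > 0: 0.00197V - 0.0903 = 0, so V* = 0.0903/0.00197 = 45.8.
Set dV/dt = 0 with V > 0: 0.596 - 0.0159P = 0, so P* = 0.596/0.0159 = 37.5.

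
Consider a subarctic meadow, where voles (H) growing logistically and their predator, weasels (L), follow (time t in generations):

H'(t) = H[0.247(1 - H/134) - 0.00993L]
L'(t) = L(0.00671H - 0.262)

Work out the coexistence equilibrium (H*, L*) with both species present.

H* ≈ 39, L* ≈ 17.6

From dL/dt = 0 with L > 0: 0.00671H* = 0.262, so H* = 39.
Substitute into dH/dt = 0: 0.247(1 - 39/134) = 0.00993L*.
The bracket is 0.709, giving L* = 0.175/0.00993 = 17.6.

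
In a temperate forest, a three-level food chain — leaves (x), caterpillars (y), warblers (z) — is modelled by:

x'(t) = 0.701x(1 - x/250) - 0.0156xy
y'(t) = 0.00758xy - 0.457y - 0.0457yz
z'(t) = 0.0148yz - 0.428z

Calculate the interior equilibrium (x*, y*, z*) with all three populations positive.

From dz/dt = 0: 0.0148y* = 0.428, so y* = 28.9.
From dx/dt = 0: 0.701(1 - x*/250) = 0.0156·28.9, giving x* = 250·(1 - 0.644) = 89.1.
From dy/dt = 0: 0.00758·89.1 - 0.457 = 0.0457z*, so z* = 0.218/0.0457 = 4.78.

x* ≈ 89.1, y* ≈ 28.9, z* ≈ 4.78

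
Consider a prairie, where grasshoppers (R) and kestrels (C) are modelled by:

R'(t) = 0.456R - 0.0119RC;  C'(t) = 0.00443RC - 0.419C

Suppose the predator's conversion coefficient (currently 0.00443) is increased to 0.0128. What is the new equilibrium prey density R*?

R* ≈ 32.7

At the interior fixed point, setting dC/dt = 0 with C > 0 fixes R* = (predator death rate)/(RC coefficient) — independent of the other coefficients.
With the change, R* = 0.419/0.0128 = 32.7; it falls from 94.6.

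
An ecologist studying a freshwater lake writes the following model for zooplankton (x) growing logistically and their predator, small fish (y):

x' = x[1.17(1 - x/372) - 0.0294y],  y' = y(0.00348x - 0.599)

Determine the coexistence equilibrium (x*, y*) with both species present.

From dy/dt = 0 with y > 0: 0.00348x* = 0.599, so x* = 172.
Substitute into dx/dt = 0: 1.17(1 - 172/372) = 0.0294y*.
The bracket is 0.537, giving y* = 0.629/0.0294 = 21.4.

x* ≈ 172, y* ≈ 21.4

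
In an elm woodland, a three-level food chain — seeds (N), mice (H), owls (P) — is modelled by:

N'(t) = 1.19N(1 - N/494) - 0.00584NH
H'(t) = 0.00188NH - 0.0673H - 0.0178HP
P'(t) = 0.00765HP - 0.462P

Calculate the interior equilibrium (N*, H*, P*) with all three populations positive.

From dP/dt = 0: 0.00765H* = 0.462, so H* = 60.4.
From dN/dt = 0: 1.19(1 - N*/494) = 0.00584·60.4, giving N* = 494·(1 - 0.296) = 348.
From dH/dt = 0: 0.00188·348 - 0.0673 = 0.0178P*, so P* = 0.586/0.0178 = 32.9.

N* ≈ 348, H* ≈ 60.4, P* ≈ 32.9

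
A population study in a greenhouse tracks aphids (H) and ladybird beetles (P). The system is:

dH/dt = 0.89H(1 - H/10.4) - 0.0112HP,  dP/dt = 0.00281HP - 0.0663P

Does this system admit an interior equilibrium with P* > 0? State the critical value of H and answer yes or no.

Threshold H = 23.6; K < 23.6, so no, the predator goes extinct.

The predator equation gives dP/dt > 0 only when H > 0.0663/0.00281 = 23.6.
Without the predator, H → K = 10.4. Since 10.4 < 23.6, the predator cannot invade.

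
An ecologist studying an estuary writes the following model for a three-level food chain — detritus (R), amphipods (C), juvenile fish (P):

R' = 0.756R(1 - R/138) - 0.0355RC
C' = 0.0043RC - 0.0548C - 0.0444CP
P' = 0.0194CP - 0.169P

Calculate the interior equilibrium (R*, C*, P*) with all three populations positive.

From dP/dt = 0: 0.0194C* = 0.169, so C* = 8.71.
From dR/dt = 0: 0.756(1 - R*/138) = 0.0355·8.71, giving R* = 138·(1 - 0.409) = 81.5.
From dC/dt = 0: 0.0043·81.5 - 0.0548 = 0.0444P*, so P* = 0.296/0.0444 = 6.66.

R* ≈ 81.5, C* ≈ 8.71, P* ≈ 6.66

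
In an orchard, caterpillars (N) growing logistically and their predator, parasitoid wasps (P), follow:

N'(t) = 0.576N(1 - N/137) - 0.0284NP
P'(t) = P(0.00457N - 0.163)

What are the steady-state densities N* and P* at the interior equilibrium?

N* ≈ 35.7, P* ≈ 15

From dP/dt = 0 with P > 0: 0.00457N* = 0.163, so N* = 35.7.
Substitute into dN/dt = 0: 0.576(1 - 35.7/137) = 0.0284P*.
The bracket is 0.74, giving P* = 0.426/0.0284 = 15.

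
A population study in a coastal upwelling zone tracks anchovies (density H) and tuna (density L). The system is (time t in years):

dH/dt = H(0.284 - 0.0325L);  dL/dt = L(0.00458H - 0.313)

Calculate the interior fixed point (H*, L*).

H* ≈ 68.3, L* ≈ 8.74

Set dL/dt = 0 with L > 0: 0.00458H - 0.313 = 0, so H* = 0.313/0.00458 = 68.3.
Set dH/dt = 0 with H > 0: 0.284 - 0.0325L = 0, so L* = 0.284/0.0325 = 8.74.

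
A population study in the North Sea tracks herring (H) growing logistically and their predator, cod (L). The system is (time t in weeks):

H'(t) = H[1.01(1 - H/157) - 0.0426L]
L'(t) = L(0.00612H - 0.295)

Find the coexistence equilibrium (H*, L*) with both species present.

From dL/dt = 0 with L > 0: 0.00612H* = 0.295, so H* = 48.2.
Substitute into dH/dt = 0: 1.01(1 - 48.2/157) = 0.0426L*.
The bracket is 0.693, giving L* = 0.7/0.0426 = 16.4.

H* ≈ 48.2, L* ≈ 16.4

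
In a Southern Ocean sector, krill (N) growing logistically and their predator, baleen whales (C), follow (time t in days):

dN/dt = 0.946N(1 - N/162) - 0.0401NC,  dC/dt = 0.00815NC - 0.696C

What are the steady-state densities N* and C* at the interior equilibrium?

From dC/dt = 0 with C > 0: 0.00815N* = 0.696, so N* = 85.4.
Substitute into dN/dt = 0: 0.946(1 - 85.4/162) = 0.0401C*.
The bracket is 0.473, giving C* = 0.447/0.0401 = 11.2.

N* ≈ 85.4, C* ≈ 11.2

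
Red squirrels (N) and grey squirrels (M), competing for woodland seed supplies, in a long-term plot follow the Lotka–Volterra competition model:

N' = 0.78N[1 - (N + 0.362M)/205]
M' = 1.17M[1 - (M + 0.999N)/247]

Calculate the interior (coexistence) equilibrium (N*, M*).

Setting both brackets to zero gives the nullclines N + 0.362M = 205 and 0.999N + M = 247.
Substituting M = 247 - 0.999N into the first: N(1 - 0.362·0.999) = 205 - 0.362·247.
So N* = 116/0.638 = 181, and then M* = 247 - 0.999·181 = 66.1.

N* ≈ 181, M* ≈ 66.1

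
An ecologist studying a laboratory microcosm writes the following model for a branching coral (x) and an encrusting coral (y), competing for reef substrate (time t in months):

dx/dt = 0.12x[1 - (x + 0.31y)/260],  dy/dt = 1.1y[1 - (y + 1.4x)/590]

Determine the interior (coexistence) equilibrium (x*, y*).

Setting both brackets to zero gives the nullclines x + 0.31y = 260 and 1.4x + y = 590.
Substituting y = 590 - 1.4x into the first: x(1 - 0.31·1.4) = 260 - 0.31·590.
So x* = 77.1/0.566 = 136, and then y* = 590 - 1.4·136 = 399.

x* ≈ 136, y* ≈ 399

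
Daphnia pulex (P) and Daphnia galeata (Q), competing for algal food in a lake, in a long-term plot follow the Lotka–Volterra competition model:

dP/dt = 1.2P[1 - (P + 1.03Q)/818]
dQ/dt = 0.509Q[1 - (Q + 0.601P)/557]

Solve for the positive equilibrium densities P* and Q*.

P* ≈ 641, Q* ≈ 172

Setting both brackets to zero gives the nullclines P + 1.03Q = 818 and 0.601P + Q = 557.
Substituting Q = 557 - 0.601P into the first: P(1 - 1.03·0.601) = 818 - 1.03·557.
So P* = 244/0.381 = 641, and then Q* = 557 - 0.601·641 = 172.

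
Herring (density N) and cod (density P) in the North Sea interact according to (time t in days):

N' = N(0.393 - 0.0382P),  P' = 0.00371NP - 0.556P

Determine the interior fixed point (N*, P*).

Set dP/dt = 0 with P > 0: 0.00371N - 0.556 = 0, so N* = 0.556/0.00371 = 150.
Set dN/dt = 0 with N > 0: 0.393 - 0.0382P = 0, so P* = 0.393/0.0382 = 10.3.

N* ≈ 150, P* ≈ 10.3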